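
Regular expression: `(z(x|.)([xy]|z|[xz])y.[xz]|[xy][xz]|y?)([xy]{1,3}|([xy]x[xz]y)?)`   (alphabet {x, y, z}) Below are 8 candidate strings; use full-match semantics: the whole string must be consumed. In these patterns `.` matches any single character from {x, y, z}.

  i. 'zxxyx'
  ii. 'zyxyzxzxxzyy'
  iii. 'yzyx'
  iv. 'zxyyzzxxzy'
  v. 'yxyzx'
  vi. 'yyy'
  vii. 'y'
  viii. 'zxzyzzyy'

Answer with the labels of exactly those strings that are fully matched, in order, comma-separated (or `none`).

iii, iv, vi, vii, viii

i → no match
ii → no match
iii → match
iv → match
v → no match
vi → match
vii → match
viii → match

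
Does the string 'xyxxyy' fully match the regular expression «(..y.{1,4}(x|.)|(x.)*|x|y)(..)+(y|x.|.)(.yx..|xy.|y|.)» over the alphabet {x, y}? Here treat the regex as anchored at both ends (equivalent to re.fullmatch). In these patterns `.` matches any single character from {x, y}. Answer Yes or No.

Yes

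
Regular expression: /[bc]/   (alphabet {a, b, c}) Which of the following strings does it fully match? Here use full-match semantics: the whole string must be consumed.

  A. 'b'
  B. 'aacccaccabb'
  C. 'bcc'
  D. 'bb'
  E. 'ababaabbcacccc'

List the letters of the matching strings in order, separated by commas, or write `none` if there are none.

A

A → match
B → no match
C → no match
D → no match
E → no match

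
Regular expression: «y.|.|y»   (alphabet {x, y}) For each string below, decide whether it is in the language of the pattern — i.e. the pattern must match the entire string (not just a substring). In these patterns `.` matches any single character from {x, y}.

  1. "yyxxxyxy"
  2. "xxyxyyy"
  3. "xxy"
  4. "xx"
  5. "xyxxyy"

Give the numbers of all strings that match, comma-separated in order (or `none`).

none

1 → no match
2 → no match
3 → no match
4 → no match
5 → no match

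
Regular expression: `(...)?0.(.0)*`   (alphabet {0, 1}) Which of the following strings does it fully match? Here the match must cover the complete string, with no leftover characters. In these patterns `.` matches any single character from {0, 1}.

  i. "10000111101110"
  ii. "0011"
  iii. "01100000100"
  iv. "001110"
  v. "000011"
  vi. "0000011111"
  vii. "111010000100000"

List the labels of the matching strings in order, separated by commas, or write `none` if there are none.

vii

i → no match
ii → no match
iii → no match
iv → no match
v → no match
vi → no match
vii → match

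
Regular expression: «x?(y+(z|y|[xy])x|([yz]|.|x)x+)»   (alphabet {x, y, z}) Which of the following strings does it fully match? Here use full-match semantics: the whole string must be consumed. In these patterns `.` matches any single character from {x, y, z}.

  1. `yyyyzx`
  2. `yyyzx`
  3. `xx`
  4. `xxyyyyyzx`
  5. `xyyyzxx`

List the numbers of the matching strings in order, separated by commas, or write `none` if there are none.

1, 2, 3

1 → match
2 → match
3 → match
4 → no match
5 → no match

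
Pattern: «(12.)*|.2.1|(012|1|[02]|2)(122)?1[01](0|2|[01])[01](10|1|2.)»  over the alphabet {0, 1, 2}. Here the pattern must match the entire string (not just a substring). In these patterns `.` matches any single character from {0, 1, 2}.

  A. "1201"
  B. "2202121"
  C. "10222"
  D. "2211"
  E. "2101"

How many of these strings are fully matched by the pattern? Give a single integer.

A → match
B → no match
C → no match
D → match
E → no match
Total matched: 2

2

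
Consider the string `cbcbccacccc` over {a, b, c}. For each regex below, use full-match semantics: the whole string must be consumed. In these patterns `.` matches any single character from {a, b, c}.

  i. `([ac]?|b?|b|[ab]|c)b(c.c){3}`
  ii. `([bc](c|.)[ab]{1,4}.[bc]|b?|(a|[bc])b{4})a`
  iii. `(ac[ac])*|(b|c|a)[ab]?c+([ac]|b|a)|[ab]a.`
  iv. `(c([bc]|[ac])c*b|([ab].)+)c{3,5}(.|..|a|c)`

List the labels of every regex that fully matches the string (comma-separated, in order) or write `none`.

i

i → match
ii → no match — must end with `a`
iii → no match
iv → no match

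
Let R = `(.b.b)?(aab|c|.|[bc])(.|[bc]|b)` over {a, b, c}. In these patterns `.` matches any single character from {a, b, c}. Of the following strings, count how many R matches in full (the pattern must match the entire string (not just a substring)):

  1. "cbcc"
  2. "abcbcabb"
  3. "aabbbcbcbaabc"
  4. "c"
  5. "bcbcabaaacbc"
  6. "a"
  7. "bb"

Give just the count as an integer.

1 → no match
2 → no match
3 → no match
4 → no match
5 → no match
6 → no match
7 → match
Total matched: 1

1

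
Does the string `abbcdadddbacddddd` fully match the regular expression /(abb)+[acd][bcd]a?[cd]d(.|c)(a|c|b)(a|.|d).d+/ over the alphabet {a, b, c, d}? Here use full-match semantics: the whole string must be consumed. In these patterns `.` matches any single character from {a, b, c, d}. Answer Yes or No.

Yes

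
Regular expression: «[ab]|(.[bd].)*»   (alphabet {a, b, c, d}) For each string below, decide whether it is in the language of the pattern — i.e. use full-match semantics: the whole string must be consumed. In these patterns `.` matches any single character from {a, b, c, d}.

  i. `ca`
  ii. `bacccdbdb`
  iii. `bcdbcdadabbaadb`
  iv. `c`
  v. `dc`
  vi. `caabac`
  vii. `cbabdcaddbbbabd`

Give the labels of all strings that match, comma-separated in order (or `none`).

i. `ca` → no match
ii. `bacccdbdb` → no match
iii → no match
iv. `c` → no match
v. `dc` → no match
vi. `caabac` → no match
vii → match

vii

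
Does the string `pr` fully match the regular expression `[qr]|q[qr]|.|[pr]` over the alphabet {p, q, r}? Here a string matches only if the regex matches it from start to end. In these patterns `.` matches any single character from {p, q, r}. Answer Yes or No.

No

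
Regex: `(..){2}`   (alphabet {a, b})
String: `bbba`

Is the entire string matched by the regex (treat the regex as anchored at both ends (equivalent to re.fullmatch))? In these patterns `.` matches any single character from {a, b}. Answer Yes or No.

Yes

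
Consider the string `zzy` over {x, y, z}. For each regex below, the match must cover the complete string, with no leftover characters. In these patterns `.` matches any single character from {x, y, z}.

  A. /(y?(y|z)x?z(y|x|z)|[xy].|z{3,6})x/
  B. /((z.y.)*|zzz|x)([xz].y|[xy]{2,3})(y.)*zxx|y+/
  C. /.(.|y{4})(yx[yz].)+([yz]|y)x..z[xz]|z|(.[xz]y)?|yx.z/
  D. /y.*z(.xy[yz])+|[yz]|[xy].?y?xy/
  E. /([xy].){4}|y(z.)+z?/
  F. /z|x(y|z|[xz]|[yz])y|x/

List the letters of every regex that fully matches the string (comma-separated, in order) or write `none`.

A → no match — must end with `x`
B → no match
C → match
D → no match
E → no match
F → no match

C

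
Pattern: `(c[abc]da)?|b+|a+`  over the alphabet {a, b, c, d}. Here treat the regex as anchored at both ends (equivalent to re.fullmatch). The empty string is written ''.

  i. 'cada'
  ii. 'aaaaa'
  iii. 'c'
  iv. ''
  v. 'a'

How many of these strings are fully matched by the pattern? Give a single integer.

4

i → match
ii → match
iii → no match
iv → match
v → match
Total matched: 4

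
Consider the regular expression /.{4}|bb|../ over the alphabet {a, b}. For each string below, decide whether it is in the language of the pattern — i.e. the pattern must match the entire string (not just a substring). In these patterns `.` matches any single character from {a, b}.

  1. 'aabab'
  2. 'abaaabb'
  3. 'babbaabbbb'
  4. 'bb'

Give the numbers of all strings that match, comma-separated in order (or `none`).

4

1. 'aabab' → no match
2. 'abaaabb' → no match
3. 'babbaabbbb' → no match
4. 'bb' → match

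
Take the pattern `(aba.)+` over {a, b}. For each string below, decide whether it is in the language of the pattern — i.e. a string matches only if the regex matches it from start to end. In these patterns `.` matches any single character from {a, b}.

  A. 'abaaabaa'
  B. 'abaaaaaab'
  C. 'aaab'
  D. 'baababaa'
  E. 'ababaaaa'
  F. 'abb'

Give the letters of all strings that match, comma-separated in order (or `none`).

A

A. 'abaaabaa' → match
B. 'abaaaaaab' → no match
C. 'aaab' → no match — must start with 'aba'
D. 'baababaa' → no match — must start with 'aba'
E. 'ababaaaa' → no match
F. 'abb' → no match — must start with 'aba'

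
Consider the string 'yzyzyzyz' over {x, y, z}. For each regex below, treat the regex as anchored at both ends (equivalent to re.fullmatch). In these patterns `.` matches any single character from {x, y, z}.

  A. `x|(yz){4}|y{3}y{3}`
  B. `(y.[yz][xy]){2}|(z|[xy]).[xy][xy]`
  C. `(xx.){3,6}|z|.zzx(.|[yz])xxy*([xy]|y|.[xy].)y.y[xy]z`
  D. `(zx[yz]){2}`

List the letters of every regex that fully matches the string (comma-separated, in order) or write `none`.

A → match
B → no match
C → no match
D → no match — must start with 'zx'

A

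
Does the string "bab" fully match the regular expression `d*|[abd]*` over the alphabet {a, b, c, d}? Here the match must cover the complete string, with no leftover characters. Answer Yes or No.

Yes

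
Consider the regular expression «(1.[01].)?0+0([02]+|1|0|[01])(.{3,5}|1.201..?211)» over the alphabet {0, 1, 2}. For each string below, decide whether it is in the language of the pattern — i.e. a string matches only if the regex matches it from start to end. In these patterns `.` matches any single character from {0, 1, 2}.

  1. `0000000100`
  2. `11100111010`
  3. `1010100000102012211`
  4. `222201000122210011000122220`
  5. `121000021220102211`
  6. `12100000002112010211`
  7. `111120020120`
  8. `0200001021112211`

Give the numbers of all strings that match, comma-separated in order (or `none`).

1. `0000000100` → match
2. `11100111010` → no match
3 → no match
4 → no match
5 → match
6 → match
7. `111120020120` → no match
8 → no match

1, 5, 6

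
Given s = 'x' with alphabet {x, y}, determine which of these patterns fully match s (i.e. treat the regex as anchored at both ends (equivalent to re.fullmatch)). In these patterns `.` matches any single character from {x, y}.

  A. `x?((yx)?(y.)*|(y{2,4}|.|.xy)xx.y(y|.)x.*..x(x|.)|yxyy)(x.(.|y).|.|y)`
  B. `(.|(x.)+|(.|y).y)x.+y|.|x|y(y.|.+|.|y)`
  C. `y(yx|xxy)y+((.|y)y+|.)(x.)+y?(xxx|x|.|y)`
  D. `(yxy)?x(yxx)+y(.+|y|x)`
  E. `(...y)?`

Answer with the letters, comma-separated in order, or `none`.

A → match
B → match
C → no match — must start with 'y'
D → no match
E → no match

A, B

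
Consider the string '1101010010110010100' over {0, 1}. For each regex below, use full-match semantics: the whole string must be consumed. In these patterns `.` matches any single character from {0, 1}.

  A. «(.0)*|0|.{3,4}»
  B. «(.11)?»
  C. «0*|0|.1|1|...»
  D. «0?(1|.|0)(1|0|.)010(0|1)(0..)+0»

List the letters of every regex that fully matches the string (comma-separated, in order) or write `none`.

A → no match
B → no match
C → no match
D → match

D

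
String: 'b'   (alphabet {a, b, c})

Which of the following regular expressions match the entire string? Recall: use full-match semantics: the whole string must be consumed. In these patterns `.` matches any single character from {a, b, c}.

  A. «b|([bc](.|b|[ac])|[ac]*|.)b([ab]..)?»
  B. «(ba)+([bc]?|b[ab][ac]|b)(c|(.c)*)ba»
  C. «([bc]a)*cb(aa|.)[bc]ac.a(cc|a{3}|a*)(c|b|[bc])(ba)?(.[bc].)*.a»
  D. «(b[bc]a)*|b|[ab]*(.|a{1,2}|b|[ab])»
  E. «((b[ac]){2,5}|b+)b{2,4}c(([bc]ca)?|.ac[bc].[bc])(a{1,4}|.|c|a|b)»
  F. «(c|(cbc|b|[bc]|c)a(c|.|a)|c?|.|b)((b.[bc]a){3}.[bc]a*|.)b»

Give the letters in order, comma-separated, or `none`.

A → match
B → no match — must start with 'ba'
C → no match — must end with 'a'
D → match
E → no match
F → no match

A, D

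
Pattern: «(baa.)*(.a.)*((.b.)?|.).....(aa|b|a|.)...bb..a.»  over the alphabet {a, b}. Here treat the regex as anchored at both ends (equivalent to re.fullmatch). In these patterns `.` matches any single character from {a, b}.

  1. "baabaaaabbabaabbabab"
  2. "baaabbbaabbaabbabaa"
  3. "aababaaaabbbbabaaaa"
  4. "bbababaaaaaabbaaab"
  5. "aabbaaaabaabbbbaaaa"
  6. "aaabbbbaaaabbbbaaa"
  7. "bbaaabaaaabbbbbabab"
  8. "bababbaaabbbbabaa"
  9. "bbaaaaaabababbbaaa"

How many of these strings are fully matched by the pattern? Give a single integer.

8

1 → match
2 → match
3 → no match
4 → match
5 → match
6 → match
7 → match
8 → match
9 → match
Total matched: 8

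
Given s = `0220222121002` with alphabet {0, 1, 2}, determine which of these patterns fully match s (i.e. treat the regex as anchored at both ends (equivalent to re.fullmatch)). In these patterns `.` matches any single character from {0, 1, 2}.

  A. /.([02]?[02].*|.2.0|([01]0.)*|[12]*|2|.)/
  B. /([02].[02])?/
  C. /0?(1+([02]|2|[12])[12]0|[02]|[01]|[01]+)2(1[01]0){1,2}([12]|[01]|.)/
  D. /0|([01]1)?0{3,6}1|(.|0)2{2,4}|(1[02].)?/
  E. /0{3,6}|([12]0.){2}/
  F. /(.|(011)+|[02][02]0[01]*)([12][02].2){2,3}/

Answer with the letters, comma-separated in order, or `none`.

A → match
B → no match
C → no match
D → no match
E → no match
F → match

A, F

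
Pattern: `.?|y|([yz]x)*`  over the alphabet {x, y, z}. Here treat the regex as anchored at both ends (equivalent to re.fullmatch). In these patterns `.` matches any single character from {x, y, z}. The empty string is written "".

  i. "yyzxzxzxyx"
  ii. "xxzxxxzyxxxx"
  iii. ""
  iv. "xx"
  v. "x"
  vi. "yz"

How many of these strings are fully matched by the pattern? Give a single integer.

i. "yyzxzxzxyx" → no match
ii. "xxzxxxzyxxxx" → no match
iii. "" → match
iv. "xx" → no match
v. "x" → match
vi. "yz" → no match
Total matched: 2

2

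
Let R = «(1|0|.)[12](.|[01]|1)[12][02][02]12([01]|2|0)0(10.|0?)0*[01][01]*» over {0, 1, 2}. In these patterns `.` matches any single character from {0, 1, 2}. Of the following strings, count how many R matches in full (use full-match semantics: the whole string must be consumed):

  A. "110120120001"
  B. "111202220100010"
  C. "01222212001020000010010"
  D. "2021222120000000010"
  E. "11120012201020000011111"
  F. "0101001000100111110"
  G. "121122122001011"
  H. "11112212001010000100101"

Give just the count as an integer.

A → match
B → no match
C → match
D → no match
E → match
F → no match
G → match
H → match
Total matched: 5

5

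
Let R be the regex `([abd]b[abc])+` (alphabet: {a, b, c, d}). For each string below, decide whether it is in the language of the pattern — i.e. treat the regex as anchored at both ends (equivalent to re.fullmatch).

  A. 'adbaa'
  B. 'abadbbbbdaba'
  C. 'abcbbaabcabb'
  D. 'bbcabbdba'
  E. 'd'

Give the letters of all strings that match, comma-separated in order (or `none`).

A → no match
B → no match
C → match
D → match
E → no match

C, D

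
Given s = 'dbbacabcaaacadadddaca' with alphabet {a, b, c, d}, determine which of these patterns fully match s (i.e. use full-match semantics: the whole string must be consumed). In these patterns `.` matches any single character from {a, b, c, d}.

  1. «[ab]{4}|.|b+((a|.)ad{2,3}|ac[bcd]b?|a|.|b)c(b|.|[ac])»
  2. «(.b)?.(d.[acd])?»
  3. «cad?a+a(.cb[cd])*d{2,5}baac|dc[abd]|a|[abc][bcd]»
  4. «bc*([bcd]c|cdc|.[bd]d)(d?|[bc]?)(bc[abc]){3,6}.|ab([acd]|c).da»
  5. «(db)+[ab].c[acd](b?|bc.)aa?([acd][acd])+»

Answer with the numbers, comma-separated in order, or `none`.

5

1 → no match
2 → no match
3 → no match
4 → no match
5 → match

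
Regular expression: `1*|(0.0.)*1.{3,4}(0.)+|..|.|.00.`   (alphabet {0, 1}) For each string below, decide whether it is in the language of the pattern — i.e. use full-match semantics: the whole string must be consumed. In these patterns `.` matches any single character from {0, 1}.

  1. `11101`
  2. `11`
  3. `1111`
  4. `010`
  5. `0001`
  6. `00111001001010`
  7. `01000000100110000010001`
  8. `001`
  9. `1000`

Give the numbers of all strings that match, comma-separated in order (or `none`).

1. `11101` → no match
2. `11` → match
3. `1111` → match
4. `010` → no match
5. `0001` → match
6 → no match
7 → match
8. `001` → no match
9. `1000` → match

2, 3, 5, 7, 9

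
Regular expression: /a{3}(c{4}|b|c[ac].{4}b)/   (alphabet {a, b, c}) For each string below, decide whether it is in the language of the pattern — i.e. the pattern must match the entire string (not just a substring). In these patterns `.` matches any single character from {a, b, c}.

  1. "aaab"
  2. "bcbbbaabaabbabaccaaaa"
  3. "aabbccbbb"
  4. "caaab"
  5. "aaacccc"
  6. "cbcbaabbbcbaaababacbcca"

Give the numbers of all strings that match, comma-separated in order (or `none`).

1. "aaab" → match
2 → no match — must start with "a"
3. "aabbccbbb" → no match
4. "caaab" → no match — must start with "a"
5. "aaacccc" → match
6 → no match — must start with "a"

1, 5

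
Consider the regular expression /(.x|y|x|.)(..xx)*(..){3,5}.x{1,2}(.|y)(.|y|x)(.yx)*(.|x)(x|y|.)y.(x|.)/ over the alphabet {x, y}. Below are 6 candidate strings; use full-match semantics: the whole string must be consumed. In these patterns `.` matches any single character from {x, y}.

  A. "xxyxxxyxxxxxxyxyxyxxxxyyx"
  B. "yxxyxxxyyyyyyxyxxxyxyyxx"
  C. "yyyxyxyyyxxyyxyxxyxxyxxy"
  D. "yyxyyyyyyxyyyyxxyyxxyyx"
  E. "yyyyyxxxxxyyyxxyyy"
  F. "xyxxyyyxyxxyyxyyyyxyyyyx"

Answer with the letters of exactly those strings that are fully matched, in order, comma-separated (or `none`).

B

A → no match
B → match
C → no match
D → no match
E → no match
F → no match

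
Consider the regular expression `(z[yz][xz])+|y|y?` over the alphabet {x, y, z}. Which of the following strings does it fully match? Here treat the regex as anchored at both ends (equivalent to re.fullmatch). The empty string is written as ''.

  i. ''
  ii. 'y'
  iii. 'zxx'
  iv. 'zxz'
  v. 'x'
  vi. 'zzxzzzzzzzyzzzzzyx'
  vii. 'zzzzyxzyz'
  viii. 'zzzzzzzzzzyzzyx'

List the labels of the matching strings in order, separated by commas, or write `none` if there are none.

i → match
ii → match
iii → no match
iv → no match
v → no match
vi → match
vii → match
viii → match

i, ii, vi, vii, viii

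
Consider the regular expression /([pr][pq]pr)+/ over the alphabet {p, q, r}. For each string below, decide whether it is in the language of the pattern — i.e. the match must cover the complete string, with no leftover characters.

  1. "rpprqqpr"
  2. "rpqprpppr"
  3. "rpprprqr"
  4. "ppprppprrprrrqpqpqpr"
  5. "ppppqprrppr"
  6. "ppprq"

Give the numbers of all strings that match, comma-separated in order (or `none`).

1 → no match
2 → no match
3 → no match — must end with "pr"
4 → no match
5 → no match
6 → no match — must end with "pr"

none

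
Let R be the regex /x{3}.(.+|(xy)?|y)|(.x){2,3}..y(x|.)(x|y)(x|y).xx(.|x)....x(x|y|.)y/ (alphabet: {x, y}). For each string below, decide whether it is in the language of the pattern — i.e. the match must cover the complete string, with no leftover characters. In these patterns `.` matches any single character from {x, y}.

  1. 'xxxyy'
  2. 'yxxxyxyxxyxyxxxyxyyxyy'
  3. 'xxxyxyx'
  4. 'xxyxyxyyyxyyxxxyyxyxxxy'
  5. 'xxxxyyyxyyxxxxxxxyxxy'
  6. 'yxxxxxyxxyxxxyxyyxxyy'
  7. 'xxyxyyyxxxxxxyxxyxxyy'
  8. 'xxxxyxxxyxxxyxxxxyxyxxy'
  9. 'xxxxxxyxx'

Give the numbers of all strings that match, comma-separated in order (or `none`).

1 → match
2 → no match
3 → match
4 → match
5 → match
6 → match
7 → match
8 → match
9 → match

1, 3, 4, 5, 6, 7, 8, 9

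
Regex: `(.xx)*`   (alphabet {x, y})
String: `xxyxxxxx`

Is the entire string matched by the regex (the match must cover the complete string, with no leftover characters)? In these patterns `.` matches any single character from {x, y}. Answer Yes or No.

No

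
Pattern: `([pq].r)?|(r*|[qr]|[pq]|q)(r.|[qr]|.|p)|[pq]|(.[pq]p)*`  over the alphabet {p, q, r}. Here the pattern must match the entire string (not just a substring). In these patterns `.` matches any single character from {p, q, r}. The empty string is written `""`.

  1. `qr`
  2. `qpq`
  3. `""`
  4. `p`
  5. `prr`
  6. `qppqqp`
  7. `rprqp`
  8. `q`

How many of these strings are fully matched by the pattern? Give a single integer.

1. `qr` → match
2. `qpq` → no match
3. `""` → match
4. `p` → match
5. `prr` → match
6. `qppqqp` → match
7. `rprqp` → no match
8. `q` → match
Total matched: 6

6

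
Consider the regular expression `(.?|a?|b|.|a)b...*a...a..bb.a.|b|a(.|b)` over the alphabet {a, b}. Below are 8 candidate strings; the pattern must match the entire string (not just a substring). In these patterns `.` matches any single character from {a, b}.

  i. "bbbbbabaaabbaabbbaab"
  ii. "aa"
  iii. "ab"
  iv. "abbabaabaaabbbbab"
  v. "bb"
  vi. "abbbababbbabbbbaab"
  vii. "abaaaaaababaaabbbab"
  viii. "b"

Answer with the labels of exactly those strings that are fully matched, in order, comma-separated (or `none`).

i → match
ii → match
iii → match
iv → match
v → no match
vi → match
vii → match
viii → match

i, ii, iii, iv, vi, vii, viii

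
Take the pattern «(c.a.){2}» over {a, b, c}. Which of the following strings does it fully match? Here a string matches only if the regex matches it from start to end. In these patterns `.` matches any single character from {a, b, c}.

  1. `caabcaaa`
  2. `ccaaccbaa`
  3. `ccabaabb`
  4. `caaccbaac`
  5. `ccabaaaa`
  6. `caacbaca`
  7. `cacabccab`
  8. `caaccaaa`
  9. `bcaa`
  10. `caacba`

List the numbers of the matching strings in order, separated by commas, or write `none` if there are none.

1 → match
2 → no match
3 → no match
4 → no match
5 → no match
6 → no match
7 → no match
8 → match
9 → no match — must start with `c`
10 → no match

1, 8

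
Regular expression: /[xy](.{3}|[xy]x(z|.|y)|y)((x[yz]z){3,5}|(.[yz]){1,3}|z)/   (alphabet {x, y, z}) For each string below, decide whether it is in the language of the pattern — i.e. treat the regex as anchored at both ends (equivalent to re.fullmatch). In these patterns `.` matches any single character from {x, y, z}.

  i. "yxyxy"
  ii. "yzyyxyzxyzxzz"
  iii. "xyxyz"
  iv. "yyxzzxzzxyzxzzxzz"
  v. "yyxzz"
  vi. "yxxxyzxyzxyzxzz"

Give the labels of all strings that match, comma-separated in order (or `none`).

i → no match
ii → match
iii → match
iv → match
v → match
vi → no match

ii, iii, iv, v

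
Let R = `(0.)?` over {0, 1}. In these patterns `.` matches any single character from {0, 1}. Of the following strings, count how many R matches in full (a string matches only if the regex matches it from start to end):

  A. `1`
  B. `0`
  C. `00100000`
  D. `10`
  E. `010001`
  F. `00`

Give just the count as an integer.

A. `1` → no match
B. `0` → no match
C. `00100000` → no match
D. `10` → no match
E. `010001` → no match
F. `00` → match
Total matched: 1

1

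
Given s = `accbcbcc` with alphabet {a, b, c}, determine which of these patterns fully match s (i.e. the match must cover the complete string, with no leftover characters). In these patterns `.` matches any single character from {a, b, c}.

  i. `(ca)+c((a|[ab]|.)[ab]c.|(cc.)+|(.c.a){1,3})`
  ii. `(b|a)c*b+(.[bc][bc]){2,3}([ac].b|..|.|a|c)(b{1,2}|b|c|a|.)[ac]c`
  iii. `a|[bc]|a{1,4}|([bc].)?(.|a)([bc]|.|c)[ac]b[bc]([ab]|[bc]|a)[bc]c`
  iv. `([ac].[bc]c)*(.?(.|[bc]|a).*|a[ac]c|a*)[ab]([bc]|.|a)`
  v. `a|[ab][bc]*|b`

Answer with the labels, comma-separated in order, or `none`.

iii, v

i → no match — must start with `ca`
ii → no match
iii → match
iv → no match
v → match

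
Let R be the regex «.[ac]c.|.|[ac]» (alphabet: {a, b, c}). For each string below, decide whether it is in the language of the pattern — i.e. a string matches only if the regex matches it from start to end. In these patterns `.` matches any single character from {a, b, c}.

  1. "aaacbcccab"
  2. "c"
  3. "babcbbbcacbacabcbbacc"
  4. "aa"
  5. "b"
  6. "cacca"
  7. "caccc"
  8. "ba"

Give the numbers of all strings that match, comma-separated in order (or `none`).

2, 5

1 → no match
2 → match
3 → no match
4 → no match
5 → match
6 → no match
7 → no match
8 → no match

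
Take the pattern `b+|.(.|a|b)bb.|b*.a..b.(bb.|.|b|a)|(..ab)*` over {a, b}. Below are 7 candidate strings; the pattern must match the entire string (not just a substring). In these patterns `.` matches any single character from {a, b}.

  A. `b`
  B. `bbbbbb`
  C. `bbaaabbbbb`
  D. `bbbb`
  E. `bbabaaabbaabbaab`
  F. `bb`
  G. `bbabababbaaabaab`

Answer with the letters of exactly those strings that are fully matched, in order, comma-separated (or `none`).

A. `b` → match
B. `bbbbbb` → match
C. `bbaaabbbbb` → match
D. `bbbb` → match
E → match
F. `bb` → match
G → no match

A, B, C, D, E, F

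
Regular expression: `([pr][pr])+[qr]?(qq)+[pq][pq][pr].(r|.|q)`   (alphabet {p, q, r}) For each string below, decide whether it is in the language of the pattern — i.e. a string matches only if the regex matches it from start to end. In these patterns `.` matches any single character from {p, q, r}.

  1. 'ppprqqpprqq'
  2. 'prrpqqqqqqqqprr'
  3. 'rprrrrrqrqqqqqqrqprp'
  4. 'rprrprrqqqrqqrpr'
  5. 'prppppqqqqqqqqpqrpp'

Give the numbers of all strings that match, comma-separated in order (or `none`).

1. 'ppprqqpprqq' → match
2 → match
3 → no match
4 → no match
5 → match

1, 2, 5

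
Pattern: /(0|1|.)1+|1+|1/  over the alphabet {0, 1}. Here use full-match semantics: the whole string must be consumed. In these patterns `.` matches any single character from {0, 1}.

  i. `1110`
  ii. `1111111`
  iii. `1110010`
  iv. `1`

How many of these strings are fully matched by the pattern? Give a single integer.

2

i. `1110` → no match — must end with `1`
ii. `1111111` → match
iii. `1110010` → no match — must end with `1`
iv. `1` → match
Total matched: 2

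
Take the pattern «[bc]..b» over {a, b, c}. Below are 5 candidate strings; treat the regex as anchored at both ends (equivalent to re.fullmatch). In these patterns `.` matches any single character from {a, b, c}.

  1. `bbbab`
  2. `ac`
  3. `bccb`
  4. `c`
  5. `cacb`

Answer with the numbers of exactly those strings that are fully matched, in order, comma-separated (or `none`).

3, 5

1 → no match
2 → no match — must end with `b`
3 → match
4 → no match — must end with `b`
5 → match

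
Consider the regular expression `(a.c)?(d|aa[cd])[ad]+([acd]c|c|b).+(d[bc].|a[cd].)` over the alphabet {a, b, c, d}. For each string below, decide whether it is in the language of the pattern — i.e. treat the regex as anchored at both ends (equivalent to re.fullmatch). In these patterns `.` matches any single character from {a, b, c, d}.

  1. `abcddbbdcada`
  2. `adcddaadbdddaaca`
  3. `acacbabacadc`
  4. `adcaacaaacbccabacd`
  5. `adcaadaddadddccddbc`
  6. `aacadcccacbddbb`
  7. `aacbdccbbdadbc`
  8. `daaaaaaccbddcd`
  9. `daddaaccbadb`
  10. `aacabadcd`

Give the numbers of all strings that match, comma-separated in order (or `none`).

1. `abcddbbdcada` → match
2 → match
3. `acacbabacadc` → no match
4 → match
5 → match
6 → match
7 → no match
8 → match
9. `daddaaccbadb` → match
10. `aacabadcd` → match

1, 2, 4, 5, 6, 8, 9, 10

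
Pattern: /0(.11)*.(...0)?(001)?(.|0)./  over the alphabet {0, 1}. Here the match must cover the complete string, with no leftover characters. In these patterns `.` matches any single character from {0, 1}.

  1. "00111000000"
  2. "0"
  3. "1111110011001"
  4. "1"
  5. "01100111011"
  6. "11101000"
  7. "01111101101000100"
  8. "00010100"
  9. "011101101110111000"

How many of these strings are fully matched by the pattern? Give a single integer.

1

1 → match
2 → no match
3 → no match — must start with "0"
4 → no match — must start with "0"
5 → no match
6 → no match — must start with "0"
7 → no match
8 → no match
9 → no match
Total matched: 1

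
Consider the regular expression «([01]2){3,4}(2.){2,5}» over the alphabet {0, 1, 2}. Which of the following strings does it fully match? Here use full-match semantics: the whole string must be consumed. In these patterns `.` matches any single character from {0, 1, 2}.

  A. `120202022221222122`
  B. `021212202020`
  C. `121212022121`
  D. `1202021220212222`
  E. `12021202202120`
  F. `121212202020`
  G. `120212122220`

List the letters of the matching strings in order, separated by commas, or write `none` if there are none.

A → match
B → match
C → match
D → match
E → match
F → match
G → match

A, B, C, D, E, F, G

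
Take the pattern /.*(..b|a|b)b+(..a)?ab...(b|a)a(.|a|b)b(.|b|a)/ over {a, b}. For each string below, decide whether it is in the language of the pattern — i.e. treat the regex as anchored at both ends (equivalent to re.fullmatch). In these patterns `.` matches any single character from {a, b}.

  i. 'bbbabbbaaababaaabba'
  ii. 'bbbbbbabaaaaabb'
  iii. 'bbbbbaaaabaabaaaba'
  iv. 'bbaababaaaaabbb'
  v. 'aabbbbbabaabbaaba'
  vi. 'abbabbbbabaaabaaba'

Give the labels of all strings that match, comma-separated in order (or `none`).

i, iii, iv, v, vi

i → match
ii → no match
iii → match
iv → match
v → match
vi → match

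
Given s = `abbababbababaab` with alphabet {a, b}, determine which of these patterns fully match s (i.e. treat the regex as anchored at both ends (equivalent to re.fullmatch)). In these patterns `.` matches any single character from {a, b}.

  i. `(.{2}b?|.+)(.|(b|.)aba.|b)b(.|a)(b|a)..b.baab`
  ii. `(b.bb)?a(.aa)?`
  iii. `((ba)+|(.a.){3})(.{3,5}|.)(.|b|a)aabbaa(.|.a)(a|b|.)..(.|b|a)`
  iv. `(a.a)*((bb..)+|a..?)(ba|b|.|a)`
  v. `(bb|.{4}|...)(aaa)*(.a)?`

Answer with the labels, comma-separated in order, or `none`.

i

i → match
ii → no match
iii → no match
iv → no match
v → no match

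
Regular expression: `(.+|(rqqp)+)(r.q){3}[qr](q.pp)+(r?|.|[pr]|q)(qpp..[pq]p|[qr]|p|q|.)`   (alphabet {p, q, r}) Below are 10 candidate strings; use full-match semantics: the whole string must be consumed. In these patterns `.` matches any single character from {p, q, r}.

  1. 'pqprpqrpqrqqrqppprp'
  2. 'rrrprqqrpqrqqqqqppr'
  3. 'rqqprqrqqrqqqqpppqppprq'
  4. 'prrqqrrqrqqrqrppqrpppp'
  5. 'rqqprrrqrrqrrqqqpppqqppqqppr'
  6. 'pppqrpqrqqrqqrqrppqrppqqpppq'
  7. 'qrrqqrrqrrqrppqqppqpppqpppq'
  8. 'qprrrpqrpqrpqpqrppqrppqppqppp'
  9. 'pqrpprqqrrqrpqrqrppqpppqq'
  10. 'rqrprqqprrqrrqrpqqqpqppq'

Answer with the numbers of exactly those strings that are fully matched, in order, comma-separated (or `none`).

1, 2, 4, 5, 6, 9

1 → match
2 → match
3 → no match
4 → match
5 → match
6 → match
7 → no match
8 → no match
9 → match
10 → no match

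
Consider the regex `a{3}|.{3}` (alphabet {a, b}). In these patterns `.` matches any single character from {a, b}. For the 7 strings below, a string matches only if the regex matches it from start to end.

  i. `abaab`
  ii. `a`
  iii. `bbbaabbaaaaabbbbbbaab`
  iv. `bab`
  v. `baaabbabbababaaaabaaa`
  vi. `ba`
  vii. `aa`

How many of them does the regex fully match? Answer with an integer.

1

i. `abaab` → no match
ii. `a` → no match
iii → no match
iv. `bab` → match
v → no match
vi. `ba` → no match
vii. `aa` → no match
Total matched: 1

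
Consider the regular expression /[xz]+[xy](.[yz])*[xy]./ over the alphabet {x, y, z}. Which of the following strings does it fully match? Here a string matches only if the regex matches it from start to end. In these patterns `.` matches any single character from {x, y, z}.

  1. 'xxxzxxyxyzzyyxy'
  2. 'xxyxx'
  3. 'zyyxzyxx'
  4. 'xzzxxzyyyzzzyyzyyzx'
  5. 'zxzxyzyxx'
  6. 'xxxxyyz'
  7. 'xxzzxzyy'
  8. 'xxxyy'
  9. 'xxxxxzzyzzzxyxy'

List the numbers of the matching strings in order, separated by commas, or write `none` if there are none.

1 → match
2 → match
3 → no match
4 → no match
5 → match
6 → match
7 → match
8 → match
9 → match

1, 2, 5, 6, 7, 8, 9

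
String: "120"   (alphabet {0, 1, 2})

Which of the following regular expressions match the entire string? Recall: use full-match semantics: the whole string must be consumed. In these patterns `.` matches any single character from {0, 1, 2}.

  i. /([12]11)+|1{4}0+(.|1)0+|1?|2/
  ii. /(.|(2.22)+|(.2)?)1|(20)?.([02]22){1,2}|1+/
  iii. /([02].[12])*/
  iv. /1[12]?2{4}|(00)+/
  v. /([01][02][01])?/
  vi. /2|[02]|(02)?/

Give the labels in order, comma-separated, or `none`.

i → no match
ii → no match
iii → no match
iv → no match
v → match
vi → no match

v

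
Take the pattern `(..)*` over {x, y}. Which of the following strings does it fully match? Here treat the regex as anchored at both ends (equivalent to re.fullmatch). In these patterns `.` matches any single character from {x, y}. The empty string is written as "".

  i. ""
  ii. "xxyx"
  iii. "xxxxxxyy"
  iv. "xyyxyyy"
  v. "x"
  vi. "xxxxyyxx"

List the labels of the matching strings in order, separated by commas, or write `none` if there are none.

i → match
ii → match
iii → match
iv → no match
v → no match
vi → match

i, ii, iii, vi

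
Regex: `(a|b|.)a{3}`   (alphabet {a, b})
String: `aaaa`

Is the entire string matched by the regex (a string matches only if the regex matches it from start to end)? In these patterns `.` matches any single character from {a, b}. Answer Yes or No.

Yes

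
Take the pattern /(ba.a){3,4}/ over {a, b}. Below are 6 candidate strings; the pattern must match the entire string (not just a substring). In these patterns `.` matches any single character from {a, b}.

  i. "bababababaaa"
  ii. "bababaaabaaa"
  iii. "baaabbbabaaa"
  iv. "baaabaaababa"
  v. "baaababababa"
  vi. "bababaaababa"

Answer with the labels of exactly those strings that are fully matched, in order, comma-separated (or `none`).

i, ii, iv, v, vi

i → match
ii → match
iii → no match
iv → match
v → match
vi → match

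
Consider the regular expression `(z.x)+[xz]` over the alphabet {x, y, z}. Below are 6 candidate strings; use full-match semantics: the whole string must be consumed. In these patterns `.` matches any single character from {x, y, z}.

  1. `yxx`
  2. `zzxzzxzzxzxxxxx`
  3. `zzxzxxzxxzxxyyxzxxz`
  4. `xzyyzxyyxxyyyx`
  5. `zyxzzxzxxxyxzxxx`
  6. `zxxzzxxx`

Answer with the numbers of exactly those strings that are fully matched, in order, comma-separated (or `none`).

none

1 → no match — must start with `z`
2 → no match
3 → no match
4 → no match — must start with `z`
5 → no match
6 → no match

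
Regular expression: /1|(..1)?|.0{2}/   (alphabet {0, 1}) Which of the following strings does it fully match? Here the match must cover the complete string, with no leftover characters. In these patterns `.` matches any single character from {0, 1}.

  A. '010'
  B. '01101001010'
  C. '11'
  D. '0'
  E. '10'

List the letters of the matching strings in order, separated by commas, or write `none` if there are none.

A → no match
B → no match
C → no match
D → no match
E → no match

none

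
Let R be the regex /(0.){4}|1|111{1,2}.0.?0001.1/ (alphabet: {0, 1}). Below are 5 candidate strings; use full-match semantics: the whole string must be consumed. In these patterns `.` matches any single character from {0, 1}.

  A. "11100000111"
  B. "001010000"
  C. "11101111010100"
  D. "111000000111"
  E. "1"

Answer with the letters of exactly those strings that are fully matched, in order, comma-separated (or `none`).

A → match
B → no match
C → no match
D → match
E → match

A, D, E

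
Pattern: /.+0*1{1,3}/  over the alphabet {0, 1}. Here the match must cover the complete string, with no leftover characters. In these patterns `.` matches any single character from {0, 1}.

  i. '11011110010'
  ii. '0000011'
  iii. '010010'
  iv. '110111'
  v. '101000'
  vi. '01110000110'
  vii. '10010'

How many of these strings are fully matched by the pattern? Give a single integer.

i. '11011110010' → no match — must end with '1'
ii. '0000011' → match
iii. '010010' → no match — must end with '1'
iv. '110111' → match
v. '101000' → no match — must end with '1'
vi. '01110000110' → no match — must end with '1'
vii. '10010' → no match — must end with '1'
Total matched: 2

2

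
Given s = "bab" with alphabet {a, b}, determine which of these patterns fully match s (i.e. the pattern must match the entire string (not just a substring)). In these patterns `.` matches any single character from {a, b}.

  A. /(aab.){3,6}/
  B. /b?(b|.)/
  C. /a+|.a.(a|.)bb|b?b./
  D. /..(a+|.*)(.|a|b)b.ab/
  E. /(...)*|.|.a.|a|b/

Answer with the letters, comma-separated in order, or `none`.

A → no match — must start with "aab"
B → no match
C → no match
D → no match
E → match

E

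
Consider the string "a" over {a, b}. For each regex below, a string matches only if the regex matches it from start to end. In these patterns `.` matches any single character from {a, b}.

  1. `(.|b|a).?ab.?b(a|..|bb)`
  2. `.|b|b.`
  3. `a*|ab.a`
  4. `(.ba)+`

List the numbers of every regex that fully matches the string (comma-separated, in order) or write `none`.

1 → no match
2 → match
3 → match
4 → no match — must end with "ba"

2, 3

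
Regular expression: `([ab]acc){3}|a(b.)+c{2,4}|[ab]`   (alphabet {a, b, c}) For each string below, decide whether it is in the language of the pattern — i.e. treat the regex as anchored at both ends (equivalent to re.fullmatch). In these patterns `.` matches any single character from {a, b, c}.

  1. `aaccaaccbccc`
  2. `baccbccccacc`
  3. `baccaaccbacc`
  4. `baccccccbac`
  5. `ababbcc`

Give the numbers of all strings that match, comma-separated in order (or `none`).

3, 5

1 → no match
2 → no match
3 → match
4 → no match
5 → match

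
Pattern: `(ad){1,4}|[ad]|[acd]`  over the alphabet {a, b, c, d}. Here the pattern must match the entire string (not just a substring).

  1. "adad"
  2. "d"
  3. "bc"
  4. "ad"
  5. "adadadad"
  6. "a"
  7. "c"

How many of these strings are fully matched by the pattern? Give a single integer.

6

1 → match
2 → match
3 → no match
4 → match
5 → match
6 → match
7 → match
Total matched: 6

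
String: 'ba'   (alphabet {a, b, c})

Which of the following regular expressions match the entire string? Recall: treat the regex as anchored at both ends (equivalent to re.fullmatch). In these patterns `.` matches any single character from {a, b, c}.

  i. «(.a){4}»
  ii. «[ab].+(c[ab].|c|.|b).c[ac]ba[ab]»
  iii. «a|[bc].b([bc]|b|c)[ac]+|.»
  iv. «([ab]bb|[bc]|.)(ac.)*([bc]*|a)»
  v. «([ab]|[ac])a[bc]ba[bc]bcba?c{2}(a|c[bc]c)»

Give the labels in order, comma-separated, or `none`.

iv

i → no match
ii → no match
iii → no match
iv → match
v → no match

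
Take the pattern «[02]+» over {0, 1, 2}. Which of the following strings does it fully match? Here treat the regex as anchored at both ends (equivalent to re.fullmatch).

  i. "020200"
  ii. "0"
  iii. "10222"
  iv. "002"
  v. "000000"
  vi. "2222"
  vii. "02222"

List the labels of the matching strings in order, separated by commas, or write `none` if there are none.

i, ii, iv, v, vi, vii

i. "020200" → match
ii. "0" → match
iii. "10222" → no match
iv. "002" → match
v. "000000" → match
vi. "2222" → match
vii. "02222" → match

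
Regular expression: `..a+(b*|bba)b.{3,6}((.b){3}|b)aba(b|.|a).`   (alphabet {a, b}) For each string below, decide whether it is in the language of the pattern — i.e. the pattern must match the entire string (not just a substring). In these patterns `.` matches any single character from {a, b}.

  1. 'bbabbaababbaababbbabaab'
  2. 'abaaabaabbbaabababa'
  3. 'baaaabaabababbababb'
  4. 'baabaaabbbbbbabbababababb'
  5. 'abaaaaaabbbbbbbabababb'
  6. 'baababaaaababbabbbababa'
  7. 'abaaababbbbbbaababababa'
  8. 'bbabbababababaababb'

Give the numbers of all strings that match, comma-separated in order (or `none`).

5

1 → no match
2 → no match
3 → no match
4 → no match
5 → match
6 → no match
7 → no match
8 → no match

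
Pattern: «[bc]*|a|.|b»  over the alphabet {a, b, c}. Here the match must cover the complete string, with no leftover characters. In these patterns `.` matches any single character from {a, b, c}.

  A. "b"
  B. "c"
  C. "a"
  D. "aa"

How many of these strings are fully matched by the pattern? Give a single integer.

A. "b" → match
B. "c" → match
C. "a" → match
D. "aa" → no match
Total matched: 3

3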